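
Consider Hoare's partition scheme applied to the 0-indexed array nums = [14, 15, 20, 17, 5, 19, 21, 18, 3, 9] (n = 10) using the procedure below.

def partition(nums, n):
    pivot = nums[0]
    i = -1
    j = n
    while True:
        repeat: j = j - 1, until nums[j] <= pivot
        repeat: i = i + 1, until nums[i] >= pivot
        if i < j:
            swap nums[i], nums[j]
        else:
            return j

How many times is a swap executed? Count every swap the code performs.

3

pivot = nums[0] = 14; i = -1, j = 10
j→9 (nums[9]=9≤14), i→0 (nums[0]=14≥14); i<j, swap → [9, 15, 20, 17, 5, 19, 21, 18, 3, 14]
j→8 (nums[8]=3≤14), i→1 (nums[1]=15≥14); i<j, swap → [9, 3, 20, 17, 5, 19, 21, 18, 15, 14]
j→4 (nums[4]=5≤14), i→2 (nums[2]=20≥14); i<j, swap → [9, 3, 5, 17, 20, 19, 21, 18, 15, 14]
j→2, i→3; i≥j, return j=2. nums = [9, 3, 5, 17, 20, 19, 21, 18, 15, 14]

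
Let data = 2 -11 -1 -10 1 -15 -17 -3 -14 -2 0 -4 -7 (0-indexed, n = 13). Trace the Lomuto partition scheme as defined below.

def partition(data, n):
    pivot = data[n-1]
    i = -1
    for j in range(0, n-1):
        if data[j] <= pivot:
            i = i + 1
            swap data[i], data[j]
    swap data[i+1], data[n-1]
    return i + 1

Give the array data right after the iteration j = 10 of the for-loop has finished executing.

pivot = data[12] = -7; i = -1
j=0: data[0]=2 > -7 → no swap
j=1: data[1]=-11 ≤ -7 → i=0, swap data[0],data[1] → -11 2 -1 -10 1 -15 -17 -3 -14 -2 0 -4 -7
j=2: data[2]=-1 > -7 → no swap
j=3: data[3]=-10 ≤ -7 → i=1, swap data[1],data[3] → -11 -10 -1 2 1 -15 -17 -3 -14 -2 0 -4 -7
j=4: data[4]=1 > -7 → no swap
j=5: data[5]=-15 ≤ -7 → i=2, swap data[2],data[5] → -11 -10 -15 2 1 -1 -17 -3 -14 -2 0 -4 -7
j=6: data[6]=-17 ≤ -7 → i=3, swap data[3],data[6] → -11 -10 -15 -17 1 -1 2 -3 -14 -2 0 -4 -7
j=7: data[7]=-3 > -7 → no swap
j=8: data[8]=-14 ≤ -7 → i=4, swap data[4],data[8] → -11 -10 -15 -17 -14 -1 2 -3 1 -2 0 -4 -7
j=9: data[9]=-2 > -7 → no swap
j=10: data[10]=0 > -7 → no swap
(after j=10) data = -11 -10 -15 -17 -14 -1 2 -3 1 -2 0 -4 -7

-11 -10 -15 -17 -14 -1 2 -3 1 -2 0 -4 -7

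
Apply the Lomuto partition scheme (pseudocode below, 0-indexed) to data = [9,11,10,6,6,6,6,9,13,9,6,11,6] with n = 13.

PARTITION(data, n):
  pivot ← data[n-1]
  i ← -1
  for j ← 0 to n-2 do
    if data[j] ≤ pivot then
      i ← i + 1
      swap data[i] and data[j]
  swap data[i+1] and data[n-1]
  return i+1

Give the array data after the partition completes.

[6,6,6,6,6,6,9,9,13,9,11,11,10]

pivot=6, i=-1
j=0: 9>6, skip
j=1: 11>6, skip
j=2: 10>6, skip
j=3: 6≤6, i=0, swap(0,3) ⇒ [6,11,10,9,6,6,6,9,13,9,6,11,6]
j=4: 6≤6, i=1, swap(1,4) ⇒ [6,6,10,9,11,6,6,9,13,9,6,11,6]
j=5: 6≤6, i=2, swap(2,5) ⇒ [6,6,6,9,11,10,6,9,13,9,6,11,6]
j=6: 6≤6, i=3, swap(3,6) ⇒ [6,6,6,6,11,10,9,9,13,9,6,11,6]
j=7: 9>6, skip
j=8: 13>6, skip
j=9: 9>6, skip
j=10: 6≤6, i=4, swap(4,10) ⇒ [6,6,6,6,6,10,9,9,13,9,11,11,6]
j=11: 11>6, skip
swap(5,12) ⇒ [6,6,6,6,6,6,9,9,13,9,11,11,10]; return 5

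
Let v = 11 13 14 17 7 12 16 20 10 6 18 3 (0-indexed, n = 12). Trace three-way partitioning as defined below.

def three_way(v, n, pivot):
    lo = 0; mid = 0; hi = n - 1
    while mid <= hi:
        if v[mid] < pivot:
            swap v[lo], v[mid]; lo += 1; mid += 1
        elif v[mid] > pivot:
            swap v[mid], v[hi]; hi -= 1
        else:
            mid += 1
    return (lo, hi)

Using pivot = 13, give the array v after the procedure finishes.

11 3 6 7 12 10 13 20 16 18 17 14

pivot = 13; lo=0, mid=0, hi=11
v[mid]=11<13: swap v[0],v[0]; lo=1,mid=1 → 11 13 14 17 7 12 16 20 10 6 18 3
v[mid]=13=13: mid=2
v[mid]=14>13: swap v[2],v[11]; hi=10 → 11 13 3 17 7 12 16 20 10 6 18 14
v[mid]=3<13: swap v[1],v[2]; lo=2,mid=3 → 11 3 13 17 7 12 16 20 10 6 18 14
v[mid]=17>13: swap v[3],v[10]; hi=9 → 11 3 13 18 7 12 16 20 10 6 17 14
v[mid]=18>13: swap v[3],v[9]; hi=8 → 11 3 13 6 7 12 16 20 10 18 17 14
v[mid]=6<13: swap v[2],v[3]; lo=3,mid=4 → 11 3 6 13 7 12 16 20 10 18 17 14
v[mid]=7<13: swap v[3],v[4]; lo=4,mid=5 → 11 3 6 7 13 12 16 20 10 18 17 14
v[mid]=12<13: swap v[4],v[5]; lo=5,mid=6 → 11 3 6 7 12 13 16 20 10 18 17 14
v[mid]=16>13: swap v[6],v[8]; hi=7 → 11 3 6 7 12 13 10 20 16 18 17 14
v[mid]=10<13: swap v[5],v[6]; lo=6,mid=7 → 11 3 6 7 12 10 13 20 16 18 17 14
v[mid]=20>13: swap v[7],v[7]; hi=6 → 11 3 6 7 12 10 13 20 16 18 17 14
end: lo=6, hi=6; v = 11 3 6 7 12 10 13 20 16 18 17 14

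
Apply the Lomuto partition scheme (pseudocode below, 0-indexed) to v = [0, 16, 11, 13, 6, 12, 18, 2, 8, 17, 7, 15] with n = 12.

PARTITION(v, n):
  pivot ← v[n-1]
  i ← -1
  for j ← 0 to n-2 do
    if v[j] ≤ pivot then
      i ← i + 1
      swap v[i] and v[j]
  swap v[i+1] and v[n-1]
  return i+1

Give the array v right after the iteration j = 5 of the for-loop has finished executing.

[0, 11, 13, 6, 12, 16, 18, 2, 8, 17, 7, 15]

pivot=15, i=-1
j=0: 0≤15, i=0, swap(0,0) ⇒ [0, 16, 11, 13, 6, 12, 18, 2, 8, 17, 7, 15]
j=1: 16>15, skip
j=2: 11≤15, i=1, swap(1,2) ⇒ [0, 11, 16, 13, 6, 12, 18, 2, 8, 17, 7, 15]
j=3: 13≤15, i=2, swap(2,3) ⇒ [0, 11, 13, 16, 6, 12, 18, 2, 8, 17, 7, 15]
j=4: 6≤15, i=3, swap(3,4) ⇒ [0, 11, 13, 6, 16, 12, 18, 2, 8, 17, 7, 15]
j=5: 12≤15, i=4, swap(4,5) ⇒ [0, 11, 13, 6, 12, 16, 18, 2, 8, 17, 7, 15]
(after j=5) v = [0, 11, 13, 6, 12, 16, 18, 2, 8, 17, 7, 15]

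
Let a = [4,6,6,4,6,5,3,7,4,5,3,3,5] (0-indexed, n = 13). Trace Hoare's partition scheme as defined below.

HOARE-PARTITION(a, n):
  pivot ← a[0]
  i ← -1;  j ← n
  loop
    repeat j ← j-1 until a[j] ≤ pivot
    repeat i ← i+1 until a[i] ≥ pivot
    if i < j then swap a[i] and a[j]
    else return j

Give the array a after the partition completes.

[3,3,4,3,6,5,4,7,6,5,6,4,5]

pivot=4
j stops at 11 (3), i stops at 0 (4); swap ⇒ [3,6,6,4,6,5,3,7,4,5,3,4,5]
j stops at 10 (3), i stops at 1 (6); swap ⇒ [3,3,6,4,6,5,3,7,4,5,6,4,5]
j stops at 8 (4), i stops at 2 (6); swap ⇒ [3,3,4,4,6,5,3,7,6,5,6,4,5]
j stops at 6 (3), i stops at 3 (4); swap ⇒ [3,3,4,3,6,5,4,7,6,5,6,4,5]
j stops at 3, i stops at 4; i≥j ⇒ return 3. a=[3,3,4,3,6,5,4,7,6,5,6,4,5]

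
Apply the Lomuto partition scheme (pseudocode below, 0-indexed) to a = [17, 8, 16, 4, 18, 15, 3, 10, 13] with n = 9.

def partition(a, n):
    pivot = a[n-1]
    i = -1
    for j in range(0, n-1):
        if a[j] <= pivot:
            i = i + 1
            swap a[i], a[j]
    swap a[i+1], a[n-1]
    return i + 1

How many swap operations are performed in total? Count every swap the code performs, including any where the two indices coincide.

5

pivot=13, i=-1
j=0: 17>13, skip
j=1: 8≤13, i=0, swap(0,1) ⇒ [8, 17, 16, 4, 18, 15, 3, 10, 13]
j=2: 16>13, skip
j=3: 4≤13, i=1, swap(1,3) ⇒ [8, 4, 16, 17, 18, 15, 3, 10, 13]
j=4: 18>13, skip
j=5: 15>13, skip
j=6: 3≤13, i=2, swap(2,6) ⇒ [8, 4, 3, 17, 18, 15, 16, 10, 13]
j=7: 10≤13, i=3, swap(3,7) ⇒ [8, 4, 3, 10, 18, 15, 16, 17, 13]
swap(4,8) ⇒ [8, 4, 3, 10, 13, 15, 16, 17, 18]; return 4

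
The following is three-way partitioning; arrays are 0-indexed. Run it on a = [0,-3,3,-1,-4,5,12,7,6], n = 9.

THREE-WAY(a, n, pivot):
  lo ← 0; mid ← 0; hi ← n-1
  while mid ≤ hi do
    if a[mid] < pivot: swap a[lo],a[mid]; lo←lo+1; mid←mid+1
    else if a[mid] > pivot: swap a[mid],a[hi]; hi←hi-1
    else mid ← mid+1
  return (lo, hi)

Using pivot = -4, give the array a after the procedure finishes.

lo=0 mid=0 hi=8
0>-4: swap(0,8), hi=7 ⇒ [6,-3,3,-1,-4,5,12,7,0]
6>-4: swap(0,7), hi=6 ⇒ [7,-3,3,-1,-4,5,12,6,0]
7>-4: swap(0,6), hi=5 ⇒ [12,-3,3,-1,-4,5,7,6,0]
12>-4: swap(0,5), hi=4 ⇒ [5,-3,3,-1,-4,12,7,6,0]
5>-4: swap(0,4), hi=3 ⇒ [-4,-3,3,-1,5,12,7,6,0]
-4=-4: mid=1
-3>-4: swap(1,3), hi=2 ⇒ [-4,-1,3,-3,5,12,7,6,0]
-1>-4: swap(1,2), hi=1 ⇒ [-4,3,-1,-3,5,12,7,6,0]
3>-4: swap(1,1), hi=0 ⇒ [-4,3,-1,-3,5,12,7,6,0]
done. lo=0 hi=0; a=[-4,3,-1,-3,5,12,7,6,0]

[-4,3,-1,-3,5,12,7,6,0]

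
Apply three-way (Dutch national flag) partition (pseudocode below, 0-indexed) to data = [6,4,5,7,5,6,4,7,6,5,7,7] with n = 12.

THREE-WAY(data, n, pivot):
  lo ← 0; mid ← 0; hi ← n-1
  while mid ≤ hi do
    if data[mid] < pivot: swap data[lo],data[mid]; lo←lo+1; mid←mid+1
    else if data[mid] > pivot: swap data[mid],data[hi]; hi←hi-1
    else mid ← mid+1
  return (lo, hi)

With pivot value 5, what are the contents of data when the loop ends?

[4,4,5,5,5,6,7,6,7,7,7,6]

pivot = 5; lo=0, mid=0, hi=11
data[mid]=6>5: swap data[0],data[11]; hi=10 → [7,4,5,7,5,6,4,7,6,5,7,6]
data[mid]=7>5: swap data[0],data[10]; hi=9 → [7,4,5,7,5,6,4,7,6,5,7,6]
data[mid]=7>5: swap data[0],data[9]; hi=8 → [5,4,5,7,5,6,4,7,6,7,7,6]
data[mid]=5=5: mid=1
data[mid]=4<5: swap data[0],data[1]; lo=1,mid=2 → [4,5,5,7,5,6,4,7,6,7,7,6]
data[mid]=5=5: mid=3
data[mid]=7>5: swap data[3],data[8]; hi=7 → [4,5,5,6,5,6,4,7,7,7,7,6]
data[mid]=6>5: swap data[3],data[7]; hi=6 → [4,5,5,7,5,6,4,6,7,7,7,6]
data[mid]=7>5: swap data[3],data[6]; hi=5 → [4,5,5,4,5,6,7,6,7,7,7,6]
data[mid]=4<5: swap data[1],data[3]; lo=2,mid=4 → [4,4,5,5,5,6,7,6,7,7,7,6]
data[mid]=5=5: mid=5
data[mid]=6>5: swap data[5],data[5]; hi=4 → [4,4,5,5,5,6,7,6,7,7,7,6]
end: lo=2, hi=4; data = [4,4,5,5,5,6,7,6,7,7,7,6]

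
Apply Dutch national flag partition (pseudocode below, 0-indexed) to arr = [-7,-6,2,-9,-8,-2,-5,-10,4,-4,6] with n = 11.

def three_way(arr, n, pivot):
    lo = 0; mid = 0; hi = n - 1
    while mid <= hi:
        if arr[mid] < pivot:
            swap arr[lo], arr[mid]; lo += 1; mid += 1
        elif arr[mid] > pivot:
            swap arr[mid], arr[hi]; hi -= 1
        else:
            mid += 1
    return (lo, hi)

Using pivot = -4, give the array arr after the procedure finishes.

lo=0 mid=0 hi=10
-7<-4: swap(0,0), lo=1 mid=1 ⇒ [-7,-6,2,-9,-8,-2,-5,-10,4,-4,6]
-6<-4: swap(1,1), lo=2 mid=2 ⇒ [-7,-6,2,-9,-8,-2,-5,-10,4,-4,6]
2>-4: swap(2,10), hi=9 ⇒ [-7,-6,6,-9,-8,-2,-5,-10,4,-4,2]
6>-4: swap(2,9), hi=8 ⇒ [-7,-6,-4,-9,-8,-2,-5,-10,4,6,2]
-4=-4: mid=3
-9<-4: swap(2,3), lo=3 mid=4 ⇒ [-7,-6,-9,-4,-8,-2,-5,-10,4,6,2]
-8<-4: swap(3,4), lo=4 mid=5 ⇒ [-7,-6,-9,-8,-4,-2,-5,-10,4,6,2]
-2>-4: swap(5,8), hi=7 ⇒ [-7,-6,-9,-8,-4,4,-5,-10,-2,6,2]
4>-4: swap(5,7), hi=6 ⇒ [-7,-6,-9,-8,-4,-10,-5,4,-2,6,2]
-10<-4: swap(4,5), lo=5 mid=6 ⇒ [-7,-6,-9,-8,-10,-4,-5,4,-2,6,2]
-5<-4: swap(5,6), lo=6 mid=7 ⇒ [-7,-6,-9,-8,-10,-5,-4,4,-2,6,2]
done. lo=6 hi=6; arr=[-7,-6,-9,-8,-10,-5,-4,4,-2,6,2]

[-7,-6,-9,-8,-10,-5,-4,4,-2,6,2]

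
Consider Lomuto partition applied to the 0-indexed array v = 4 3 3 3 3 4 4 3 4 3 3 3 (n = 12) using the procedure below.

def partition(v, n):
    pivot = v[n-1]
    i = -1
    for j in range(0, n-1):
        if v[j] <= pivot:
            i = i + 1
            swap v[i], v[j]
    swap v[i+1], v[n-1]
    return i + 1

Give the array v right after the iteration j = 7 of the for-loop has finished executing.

3 3 3 3 3 4 4 4 4 3 3 3

pivot = v[11] = 3; i = -1
j=0: v[0]=4 > 3 → no swap
j=1: v[1]=3 ≤ 3 → i=0, swap v[0],v[1] → 3 4 3 3 3 4 4 3 4 3 3 3
j=2: v[2]=3 ≤ 3 → i=1, swap v[1],v[2] → 3 3 4 3 3 4 4 3 4 3 3 3
j=3: v[3]=3 ≤ 3 → i=2, swap v[2],v[3] → 3 3 3 4 3 4 4 3 4 3 3 3
j=4: v[4]=3 ≤ 3 → i=3, swap v[3],v[4] → 3 3 3 3 4 4 4 3 4 3 3 3
j=5: v[5]=4 > 3 → no swap
j=6: v[6]=4 > 3 → no swap
j=7: v[7]=3 ≤ 3 → i=4, swap v[4],v[7] → 3 3 3 3 3 4 4 4 4 3 3 3
(after j=7) v = 3 3 3 3 3 4 4 4 4 3 3 3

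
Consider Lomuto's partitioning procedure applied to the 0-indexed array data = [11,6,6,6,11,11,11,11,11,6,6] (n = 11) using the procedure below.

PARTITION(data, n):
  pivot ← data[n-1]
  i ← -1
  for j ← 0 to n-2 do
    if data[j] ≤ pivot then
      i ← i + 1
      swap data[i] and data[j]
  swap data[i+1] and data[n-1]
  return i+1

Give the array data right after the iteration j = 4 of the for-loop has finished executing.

[6,6,6,11,11,11,11,11,11,6,6]

pivot=6, i=-1
j=0: 11>6, skip
j=1: 6≤6, i=0, swap(0,1) ⇒ [6,11,6,6,11,11,11,11,11,6,6]
j=2: 6≤6, i=1, swap(1,2) ⇒ [6,6,11,6,11,11,11,11,11,6,6]
j=3: 6≤6, i=2, swap(2,3) ⇒ [6,6,6,11,11,11,11,11,11,6,6]
j=4: 11>6, skip
(after j=4) data = [6,6,6,11,11,11,11,11,11,6,6]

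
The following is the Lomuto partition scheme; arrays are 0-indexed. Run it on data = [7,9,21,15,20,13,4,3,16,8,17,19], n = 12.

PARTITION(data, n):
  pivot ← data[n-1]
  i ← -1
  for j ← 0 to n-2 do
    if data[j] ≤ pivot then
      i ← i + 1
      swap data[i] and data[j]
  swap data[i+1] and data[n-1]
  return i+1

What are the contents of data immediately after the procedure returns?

pivot=19, i=-1
j=0: 7≤19, i=0, swap(0,0) ⇒ [7,9,21,15,20,13,4,3,16,8,17,19]
j=1: 9≤19, i=1, swap(1,1) ⇒ [7,9,21,15,20,13,4,3,16,8,17,19]
j=2: 21>19, skip
j=3: 15≤19, i=2, swap(2,3) ⇒ [7,9,15,21,20,13,4,3,16,8,17,19]
j=4: 20>19, skip
j=5: 13≤19, i=3, swap(3,5) ⇒ [7,9,15,13,20,21,4,3,16,8,17,19]
j=6: 4≤19, i=4, swap(4,6) ⇒ [7,9,15,13,4,21,20,3,16,8,17,19]
j=7: 3≤19, i=5, swap(5,7) ⇒ [7,9,15,13,4,3,20,21,16,8,17,19]
j=8: 16≤19, i=6, swap(6,8) ⇒ [7,9,15,13,4,3,16,21,20,8,17,19]
j=9: 8≤19, i=7, swap(7,9) ⇒ [7,9,15,13,4,3,16,8,20,21,17,19]
j=10: 17≤19, i=8, swap(8,10) ⇒ [7,9,15,13,4,3,16,8,17,21,20,19]
swap(9,11) ⇒ [7,9,15,13,4,3,16,8,17,19,20,21]; return 9

[7,9,15,13,4,3,16,8,17,19,20,21]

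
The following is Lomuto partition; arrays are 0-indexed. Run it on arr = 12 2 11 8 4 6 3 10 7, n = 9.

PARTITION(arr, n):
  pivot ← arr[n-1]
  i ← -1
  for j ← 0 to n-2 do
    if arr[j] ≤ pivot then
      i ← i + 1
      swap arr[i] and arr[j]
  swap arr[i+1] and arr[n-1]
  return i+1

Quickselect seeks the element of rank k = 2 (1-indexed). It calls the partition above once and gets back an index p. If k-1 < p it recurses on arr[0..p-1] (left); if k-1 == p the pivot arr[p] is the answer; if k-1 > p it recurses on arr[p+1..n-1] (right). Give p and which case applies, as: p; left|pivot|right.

4; left

pivot = arr[8] = 7; i = -1
j=0: arr[0]=12 > 7 → no swap
j=1: arr[1]=2 ≤ 7 → i=0, swap arr[0],arr[1] → 2 12 11 8 4 6 3 10 7
j=2: arr[2]=11 > 7 → no swap
j=3: arr[3]=8 > 7 → no swap
j=4: arr[4]=4 ≤ 7 → i=1, swap arr[1],arr[4] → 2 4 11 8 12 6 3 10 7
j=5: arr[5]=6 ≤ 7 → i=2, swap arr[2],arr[5] → 2 4 6 8 12 11 3 10 7
j=6: arr[6]=3 ≤ 7 → i=3, swap arr[3],arr[6] → 2 4 6 3 12 11 8 10 7
j=7: arr[7]=10 > 7 → no swap
final swap arr[4],arr[8] → 2 4 6 3 7 11 8 10 12; return 4
p = 4; k-1 = 1 < 4 ⇒ left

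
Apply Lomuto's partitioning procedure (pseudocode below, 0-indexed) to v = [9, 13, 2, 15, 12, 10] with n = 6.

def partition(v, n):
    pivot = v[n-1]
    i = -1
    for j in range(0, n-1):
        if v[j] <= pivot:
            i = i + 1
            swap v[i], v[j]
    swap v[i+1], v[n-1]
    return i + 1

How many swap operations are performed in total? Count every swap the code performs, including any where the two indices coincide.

pivot = v[5] = 10; i = -1
j=0: v[0]=9 ≤ 10 → i=0, swap v[0],v[0] (no change) → [9, 13, 2, 15, 12, 10]
j=1: v[1]=13 > 10 → no swap
j=2: v[2]=2 ≤ 10 → i=1, swap v[1],v[2] → [9, 2, 13, 15, 12, 10]
j=3: v[3]=15 > 10 → no swap
j=4: v[4]=12 > 10 → no swap
final swap v[2],v[5] → [9, 2, 10, 15, 12, 13]; return 2

3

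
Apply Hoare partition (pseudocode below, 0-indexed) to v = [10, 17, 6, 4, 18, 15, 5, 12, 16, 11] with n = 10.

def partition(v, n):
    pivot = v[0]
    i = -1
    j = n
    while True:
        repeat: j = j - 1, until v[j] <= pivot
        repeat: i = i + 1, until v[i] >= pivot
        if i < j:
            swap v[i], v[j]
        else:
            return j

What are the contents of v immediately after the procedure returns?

pivot = v[0] = 10; i = -1, j = 10
j→6 (v[6]=5≤10), i→0 (v[0]=10≥10); i<j, swap → [5, 17, 6, 4, 18, 15, 10, 12, 16, 11]
j→3 (v[3]=4≤10), i→1 (v[1]=17≥10); i<j, swap → [5, 4, 6, 17, 18, 15, 10, 12, 16, 11]
j→2, i→3; i≥j, return j=2. v = [5, 4, 6, 17, 18, 15, 10, 12, 16, 11]

[5, 4, 6, 17, 18, 15, 10, 12, 16, 11]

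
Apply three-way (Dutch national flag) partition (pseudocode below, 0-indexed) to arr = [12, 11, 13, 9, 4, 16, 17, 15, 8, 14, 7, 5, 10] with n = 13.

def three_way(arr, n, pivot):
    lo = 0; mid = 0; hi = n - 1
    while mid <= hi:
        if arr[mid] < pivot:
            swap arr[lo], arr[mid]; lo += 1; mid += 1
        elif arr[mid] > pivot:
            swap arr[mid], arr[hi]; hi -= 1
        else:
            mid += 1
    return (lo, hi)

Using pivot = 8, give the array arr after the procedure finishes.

[5, 7, 4, 8, 16, 17, 15, 9, 14, 13, 11, 10, 12]

lo=0 mid=0 hi=12
12>8: swap(0,12), hi=11 ⇒ [10, 11, 13, 9, 4, 16, 17, 15, 8, 14, 7, 5, 12]
10>8: swap(0,11), hi=10 ⇒ [5, 11, 13, 9, 4, 16, 17, 15, 8, 14, 7, 10, 12]
5<8: swap(0,0), lo=1 mid=1 ⇒ [5, 11, 13, 9, 4, 16, 17, 15, 8, 14, 7, 10, 12]
11>8: swap(1,10), hi=9 ⇒ [5, 7, 13, 9, 4, 16, 17, 15, 8, 14, 11, 10, 12]
7<8: swap(1,1), lo=2 mid=2 ⇒ [5, 7, 13, 9, 4, 16, 17, 15, 8, 14, 11, 10, 12]
13>8: swap(2,9), hi=8 ⇒ [5, 7, 14, 9, 4, 16, 17, 15, 8, 13, 11, 10, 12]
14>8: swap(2,8), hi=7 ⇒ [5, 7, 8, 9, 4, 16, 17, 15, 14, 13, 11, 10, 12]
8=8: mid=3
9>8: swap(3,7), hi=6 ⇒ [5, 7, 8, 15, 4, 16, 17, 9, 14, 13, 11, 10, 12]
15>8: swap(3,6), hi=5 ⇒ [5, 7, 8, 17, 4, 16, 15, 9, 14, 13, 11, 10, 12]
17>8: swap(3,5), hi=4 ⇒ [5, 7, 8, 16, 4, 17, 15, 9, 14, 13, 11, 10, 12]
16>8: swap(3,4), hi=3 ⇒ [5, 7, 8, 4, 16, 17, 15, 9, 14, 13, 11, 10, 12]
4<8: swap(2,3), lo=3 mid=4 ⇒ [5, 7, 4, 8, 16, 17, 15, 9, 14, 13, 11, 10, 12]
done. lo=3 hi=3; arr=[5, 7, 4, 8, 16, 17, 15, 9, 14, 13, 11, 10, 12]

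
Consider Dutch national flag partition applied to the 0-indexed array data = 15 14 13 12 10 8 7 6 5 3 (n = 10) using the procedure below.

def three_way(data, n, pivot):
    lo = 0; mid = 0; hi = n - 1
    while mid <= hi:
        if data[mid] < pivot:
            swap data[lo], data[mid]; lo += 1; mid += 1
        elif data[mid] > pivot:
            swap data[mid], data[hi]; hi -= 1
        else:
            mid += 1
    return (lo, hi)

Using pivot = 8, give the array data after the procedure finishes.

3 5 6 7 8 10 12 13 14 15

pivot = 8; lo=0, mid=0, hi=9
data[mid]=15>8: swap data[0],data[9]; hi=8 → 3 14 13 12 10 8 7 6 5 15
data[mid]=3<8: swap data[0],data[0]; lo=1,mid=1 → 3 14 13 12 10 8 7 6 5 15
data[mid]=14>8: swap data[1],data[8]; hi=7 → 3 5 13 12 10 8 7 6 14 15
data[mid]=5<8: swap data[1],data[1]; lo=2,mid=2 → 3 5 13 12 10 8 7 6 14 15
data[mid]=13>8: swap data[2],data[7]; hi=6 → 3 5 6 12 10 8 7 13 14 15
data[mid]=6<8: swap data[2],data[2]; lo=3,mid=3 → 3 5 6 12 10 8 7 13 14 15
data[mid]=12>8: swap data[3],data[6]; hi=5 → 3 5 6 7 10 8 12 13 14 15
data[mid]=7<8: swap data[3],data[3]; lo=4,mid=4 → 3 5 6 7 10 8 12 13 14 15
data[mid]=10>8: swap data[4],data[5]; hi=4 → 3 5 6 7 8 10 12 13 14 15
data[mid]=8=8: mid=5
end: lo=4, hi=4; data = 3 5 6 7 8 10 12 13 14 15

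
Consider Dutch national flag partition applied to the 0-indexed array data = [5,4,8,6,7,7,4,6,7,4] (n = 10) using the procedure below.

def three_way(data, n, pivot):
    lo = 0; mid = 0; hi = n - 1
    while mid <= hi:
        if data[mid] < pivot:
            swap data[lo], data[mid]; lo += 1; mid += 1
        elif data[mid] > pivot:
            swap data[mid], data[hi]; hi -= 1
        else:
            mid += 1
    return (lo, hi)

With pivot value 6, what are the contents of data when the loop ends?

lo=0 mid=0 hi=9
5<6: swap(0,0), lo=1 mid=1 ⇒ [5,4,8,6,7,7,4,6,7,4]
4<6: swap(1,1), lo=2 mid=2 ⇒ [5,4,8,6,7,7,4,6,7,4]
8>6: swap(2,9), hi=8 ⇒ [5,4,4,6,7,7,4,6,7,8]
4<6: swap(2,2), lo=3 mid=3 ⇒ [5,4,4,6,7,7,4,6,7,8]
6=6: mid=4
7>6: swap(4,8), hi=7 ⇒ [5,4,4,6,7,7,4,6,7,8]
7>6: swap(4,7), hi=6 ⇒ [5,4,4,6,6,7,4,7,7,8]
6=6: mid=5
7>6: swap(5,6), hi=5 ⇒ [5,4,4,6,6,4,7,7,7,8]
4<6: swap(3,5), lo=4 mid=6 ⇒ [5,4,4,4,6,6,7,7,7,8]
done. lo=4 hi=5; data=[5,4,4,4,6,6,7,7,7,8]

[5,4,4,4,6,6,7,7,7,8]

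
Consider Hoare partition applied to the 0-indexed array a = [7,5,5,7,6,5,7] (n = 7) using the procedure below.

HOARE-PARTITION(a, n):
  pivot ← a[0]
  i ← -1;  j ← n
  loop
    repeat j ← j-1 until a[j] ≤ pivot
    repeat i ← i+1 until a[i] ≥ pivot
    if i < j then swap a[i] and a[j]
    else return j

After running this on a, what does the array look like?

pivot = a[0] = 7; i = -1, j = 7
j→6 (a[6]=7≤7), i→0 (a[0]=7≥7); i<j, swap → [7,5,5,7,6,5,7]
j→5 (a[5]=5≤7), i→3 (a[3]=7≥7); i<j, swap → [7,5,5,5,6,7,7]
j→4, i→5; i≥j, return j=4. a = [7,5,5,5,6,7,7]

[7,5,5,5,6,7,7]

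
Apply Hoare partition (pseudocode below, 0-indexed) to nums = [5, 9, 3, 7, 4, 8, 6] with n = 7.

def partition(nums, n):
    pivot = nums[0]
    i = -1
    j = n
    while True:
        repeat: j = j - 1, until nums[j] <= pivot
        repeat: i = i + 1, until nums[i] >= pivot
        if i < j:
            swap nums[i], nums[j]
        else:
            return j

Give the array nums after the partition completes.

[4, 3, 9, 7, 5, 8, 6]

pivot=5
j stops at 4 (4), i stops at 0 (5); swap ⇒ [4, 9, 3, 7, 5, 8, 6]
j stops at 2 (3), i stops at 1 (9); swap ⇒ [4, 3, 9, 7, 5, 8, 6]
j stops at 1, i stops at 2; i≥j ⇒ return 1. nums=[4, 3, 9, 7, 5, 8, 6]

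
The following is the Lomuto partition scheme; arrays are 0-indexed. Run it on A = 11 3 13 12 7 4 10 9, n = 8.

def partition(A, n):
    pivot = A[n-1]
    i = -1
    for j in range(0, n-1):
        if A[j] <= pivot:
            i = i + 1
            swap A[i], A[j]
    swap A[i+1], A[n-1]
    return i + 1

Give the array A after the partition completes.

pivot = A[7] = 9; i = -1
j=0: A[0]=11 > 9 → no swap
j=1: A[1]=3 ≤ 9 → i=0, swap A[0],A[1] → 3 11 13 12 7 4 10 9
j=2: A[2]=13 > 9 → no swap
j=3: A[3]=12 > 9 → no swap
j=4: A[4]=7 ≤ 9 → i=1, swap A[1],A[4] → 3 7 13 12 11 4 10 9
j=5: A[5]=4 ≤ 9 → i=2, swap A[2],A[5] → 3 7 4 12 11 13 10 9
j=6: A[6]=10 > 9 → no swap
final swap A[3],A[7] → 3 7 4 9 11 13 10 12; return 3

3 7 4 9 11 13 10 12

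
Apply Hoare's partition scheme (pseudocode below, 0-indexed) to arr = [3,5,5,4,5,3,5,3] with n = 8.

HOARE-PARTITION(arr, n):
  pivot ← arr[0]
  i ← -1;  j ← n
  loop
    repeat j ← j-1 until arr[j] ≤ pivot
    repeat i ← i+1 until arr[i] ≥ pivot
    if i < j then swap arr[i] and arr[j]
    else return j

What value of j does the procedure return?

pivot = arr[0] = 3; i = -1, j = 8
j→7 (arr[7]=3≤3), i→0 (arr[0]=3≥3); i<j, swap → [3,5,5,4,5,3,5,3]
j→5 (arr[5]=3≤3), i→1 (arr[1]=5≥3); i<j, swap → [3,3,5,4,5,5,5,3]
j→1, i→2; i≥j, return j=1. arr = [3,3,5,4,5,5,5,3]

1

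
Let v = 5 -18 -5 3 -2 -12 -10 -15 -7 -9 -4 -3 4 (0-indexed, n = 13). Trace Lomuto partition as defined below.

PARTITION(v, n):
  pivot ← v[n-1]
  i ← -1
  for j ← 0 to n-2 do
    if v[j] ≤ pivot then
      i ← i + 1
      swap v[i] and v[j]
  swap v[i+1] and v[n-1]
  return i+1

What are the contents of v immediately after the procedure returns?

pivot = v[12] = 4; i = -1
j=0: v[0]=5 > 4 → no swap
j=1: v[1]=-18 ≤ 4 → i=0, swap v[0],v[1] → -18 5 -5 3 -2 -12 -10 -15 -7 -9 -4 -3 4
j=2: v[2]=-5 ≤ 4 → i=1, swap v[1],v[2] → -18 -5 5 3 -2 -12 -10 -15 -7 -9 -4 -3 4
j=3: v[3]=3 ≤ 4 → i=2, swap v[2],v[3] → -18 -5 3 5 -2 -12 -10 -15 -7 -9 -4 -3 4
j=4: v[4]=-2 ≤ 4 → i=3, swap v[3],v[4] → -18 -5 3 -2 5 -12 -10 -15 -7 -9 -4 -3 4
j=5: v[5]=-12 ≤ 4 → i=4, swap v[4],v[5] → -18 -5 3 -2 -12 5 -10 -15 -7 -9 -4 -3 4
j=6: v[6]=-10 ≤ 4 → i=5, swap v[5],v[6] → -18 -5 3 -2 -12 -10 5 -15 -7 -9 -4 -3 4
j=7: v[7]=-15 ≤ 4 → i=6, swap v[6],v[7] → -18 -5 3 -2 -12 -10 -15 5 -7 -9 -4 -3 4
j=8: v[8]=-7 ≤ 4 → i=7, swap v[7],v[8] → -18 -5 3 -2 -12 -10 -15 -7 5 -9 -4 -3 4
j=9: v[9]=-9 ≤ 4 → i=8, swap v[8],v[9] → -18 -5 3 -2 -12 -10 -15 -7 -9 5 -4 -3 4
j=10: v[10]=-4 ≤ 4 → i=9, swap v[9],v[10] → -18 -5 3 -2 -12 -10 -15 -7 -9 -4 5 -3 4
j=11: v[11]=-3 ≤ 4 → i=10, swap v[10],v[11] → -18 -5 3 -2 -12 -10 -15 -7 -9 -4 -3 5 4
final swap v[11],v[12] → -18 -5 3 -2 -12 -10 -15 -7 -9 -4 -3 4 5; return 11

-18 -5 3 -2 -12 -10 -15 -7 -9 -4 -3 4 5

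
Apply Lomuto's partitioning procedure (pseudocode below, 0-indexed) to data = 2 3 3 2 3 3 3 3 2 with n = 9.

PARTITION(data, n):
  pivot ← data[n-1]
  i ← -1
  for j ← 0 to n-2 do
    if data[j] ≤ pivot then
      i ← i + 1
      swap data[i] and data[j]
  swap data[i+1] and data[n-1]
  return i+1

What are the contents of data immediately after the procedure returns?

2 2 2 3 3 3 3 3 3

pivot = data[8] = 2; i = -1
j=0: data[0]=2 ≤ 2 → i=0, swap data[0],data[0] (no change) → 2 3 3 2 3 3 3 3 2
j=1: data[1]=3 > 2 → no swap
j=2: data[2]=3 > 2 → no swap
j=3: data[3]=2 ≤ 2 → i=1, swap data[1],data[3] → 2 2 3 3 3 3 3 3 2
j=4: data[4]=3 > 2 → no swap
j=5: data[5]=3 > 2 → no swap
j=6: data[6]=3 > 2 → no swap
j=7: data[7]=3 > 2 → no swap
final swap data[2],data[8] → 2 2 2 3 3 3 3 3 3; return 2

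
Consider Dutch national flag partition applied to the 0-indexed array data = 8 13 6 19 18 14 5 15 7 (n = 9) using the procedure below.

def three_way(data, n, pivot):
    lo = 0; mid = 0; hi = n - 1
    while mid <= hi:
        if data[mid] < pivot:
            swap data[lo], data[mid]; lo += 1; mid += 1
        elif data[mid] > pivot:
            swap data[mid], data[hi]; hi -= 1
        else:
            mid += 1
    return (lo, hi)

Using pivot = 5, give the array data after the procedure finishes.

5 6 19 18 14 13 15 7 8

pivot = 5; lo=0, mid=0, hi=8
data[mid]=8>5: swap data[0],data[8]; hi=7 → 7 13 6 19 18 14 5 15 8
data[mid]=7>5: swap data[0],data[7]; hi=6 → 15 13 6 19 18 14 5 7 8
data[mid]=15>5: swap data[0],data[6]; hi=5 → 5 13 6 19 18 14 15 7 8
data[mid]=5=5: mid=1
data[mid]=13>5: swap data[1],data[5]; hi=4 → 5 14 6 19 18 13 15 7 8
data[mid]=14>5: swap data[1],data[4]; hi=3 → 5 18 6 19 14 13 15 7 8
data[mid]=18>5: swap data[1],data[3]; hi=2 → 5 19 6 18 14 13 15 7 8
data[mid]=19>5: swap data[1],data[2]; hi=1 → 5 6 19 18 14 13 15 7 8
data[mid]=6>5: swap data[1],data[1]; hi=0 → 5 6 19 18 14 13 15 7 8
end: lo=0, hi=0; data = 5 6 19 18 14 13 15 7 8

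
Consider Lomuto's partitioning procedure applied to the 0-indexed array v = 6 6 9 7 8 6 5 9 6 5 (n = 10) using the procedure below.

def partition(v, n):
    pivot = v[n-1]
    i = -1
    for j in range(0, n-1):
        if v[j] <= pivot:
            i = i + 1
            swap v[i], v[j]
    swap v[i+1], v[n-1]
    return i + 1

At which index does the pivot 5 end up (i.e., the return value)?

pivot=5, i=-1
j=0: 6>5, skip
j=1: 6>5, skip
j=2: 9>5, skip
j=3: 7>5, skip
j=4: 8>5, skip
j=5: 6>5, skip
j=6: 5≤5, i=0, swap(0,6) ⇒ 5 6 9 7 8 6 6 9 6 5
j=7: 9>5, skip
j=8: 6>5, skip
swap(1,9) ⇒ 5 5 9 7 8 6 6 9 6 6; return 1

1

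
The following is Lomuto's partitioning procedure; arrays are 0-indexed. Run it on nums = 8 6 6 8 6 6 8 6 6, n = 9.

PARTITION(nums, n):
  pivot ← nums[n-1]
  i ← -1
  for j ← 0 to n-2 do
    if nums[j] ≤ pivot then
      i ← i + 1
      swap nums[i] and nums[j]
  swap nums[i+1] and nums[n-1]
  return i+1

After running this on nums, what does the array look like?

6 6 6 6 6 6 8 8 8

pivot=6, i=-1
j=0: 8>6, skip
j=1: 6≤6, i=0, swap(0,1) ⇒ 6 8 6 8 6 6 8 6 6
j=2: 6≤6, i=1, swap(1,2) ⇒ 6 6 8 8 6 6 8 6 6
j=3: 8>6, skip
j=4: 6≤6, i=2, swap(2,4) ⇒ 6 6 6 8 8 6 8 6 6
j=5: 6≤6, i=3, swap(3,5) ⇒ 6 6 6 6 8 8 8 6 6
j=6: 8>6, skip
j=7: 6≤6, i=4, swap(4,7) ⇒ 6 6 6 6 6 8 8 8 6
swap(5,8) ⇒ 6 6 6 6 6 6 8 8 8; return 5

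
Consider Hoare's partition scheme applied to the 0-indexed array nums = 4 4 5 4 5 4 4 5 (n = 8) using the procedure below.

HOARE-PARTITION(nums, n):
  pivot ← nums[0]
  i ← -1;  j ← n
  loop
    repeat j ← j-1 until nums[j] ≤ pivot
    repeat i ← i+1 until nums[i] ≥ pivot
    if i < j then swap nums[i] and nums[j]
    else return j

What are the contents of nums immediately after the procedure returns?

pivot = nums[0] = 4; i = -1, j = 8
j→6 (nums[6]=4≤4), i→0 (nums[0]=4≥4); i<j, swap → 4 4 5 4 5 4 4 5
j→5 (nums[5]=4≤4), i→1 (nums[1]=4≥4); i<j, swap → 4 4 5 4 5 4 4 5
j→3 (nums[3]=4≤4), i→2 (nums[2]=5≥4); i<j, swap → 4 4 4 5 5 4 4 5
j→2, i→3; i≥j, return j=2. nums = 4 4 4 5 5 4 4 5

4 4 4 5 5 4 4 5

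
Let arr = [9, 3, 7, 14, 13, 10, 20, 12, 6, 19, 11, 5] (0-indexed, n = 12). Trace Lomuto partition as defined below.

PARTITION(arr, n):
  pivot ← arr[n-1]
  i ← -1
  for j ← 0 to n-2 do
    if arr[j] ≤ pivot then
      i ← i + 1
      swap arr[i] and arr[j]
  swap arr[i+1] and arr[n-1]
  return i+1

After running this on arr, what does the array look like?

[3, 5, 7, 14, 13, 10, 20, 12, 6, 19, 11, 9]

pivot = arr[11] = 5; i = -1
j=0: arr[0]=9 > 5 → no swap
j=1: arr[1]=3 ≤ 5 → i=0, swap arr[0],arr[1] → [3, 9, 7, 14, 13, 10, 20, 12, 6, 19, 11, 5]
j=2: arr[2]=7 > 5 → no swap
j=3: arr[3]=14 > 5 → no swap
j=4: arr[4]=13 > 5 → no swap
j=5: arr[5]=10 > 5 → no swap
j=6: arr[6]=20 > 5 → no swap
j=7: arr[7]=12 > 5 → no swap
j=8: arr[8]=6 > 5 → no swap
j=9: arr[9]=19 > 5 → no swap
j=10: arr[10]=11 > 5 → no swap
final swap arr[1],arr[11] → [3, 5, 7, 14, 13, 10, 20, 12, 6, 19, 11, 9]; return 1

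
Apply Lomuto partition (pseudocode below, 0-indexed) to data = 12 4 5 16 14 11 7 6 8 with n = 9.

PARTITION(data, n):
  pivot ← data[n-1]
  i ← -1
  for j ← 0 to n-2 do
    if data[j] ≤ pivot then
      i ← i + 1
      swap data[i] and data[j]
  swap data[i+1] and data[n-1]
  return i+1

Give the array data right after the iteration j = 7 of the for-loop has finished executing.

pivot = data[8] = 8; i = -1
j=0: data[0]=12 > 8 → no swap
j=1: data[1]=4 ≤ 8 → i=0, swap data[0],data[1] → 4 12 5 16 14 11 7 6 8
j=2: data[2]=5 ≤ 8 → i=1, swap data[1],data[2] → 4 5 12 16 14 11 7 6 8
j=3: data[3]=16 > 8 → no swap
j=4: data[4]=14 > 8 → no swap
j=5: data[5]=11 > 8 → no swap
j=6: data[6]=7 ≤ 8 → i=2, swap data[2],data[6] → 4 5 7 16 14 11 12 6 8
j=7: data[7]=6 ≤ 8 → i=3, swap data[3],data[7] → 4 5 7 6 14 11 12 16 8
(after j=7) data = 4 5 7 6 14 11 12 16 8

4 5 7 6 14 11 12 16 8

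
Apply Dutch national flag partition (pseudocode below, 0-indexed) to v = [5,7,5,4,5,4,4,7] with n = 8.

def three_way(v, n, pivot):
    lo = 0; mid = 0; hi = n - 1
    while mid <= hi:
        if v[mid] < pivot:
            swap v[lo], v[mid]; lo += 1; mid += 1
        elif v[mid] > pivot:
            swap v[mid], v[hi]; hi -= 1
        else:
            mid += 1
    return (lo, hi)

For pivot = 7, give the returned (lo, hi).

pivot = 7; lo=0, mid=0, hi=7
v[mid]=5<7: swap v[0],v[0]; lo=1,mid=1 → [5,7,5,4,5,4,4,7]
v[mid]=7=7: mid=2
v[mid]=5<7: swap v[1],v[2]; lo=2,mid=3 → [5,5,7,4,5,4,4,7]
v[mid]=4<7: swap v[2],v[3]; lo=3,mid=4 → [5,5,4,7,5,4,4,7]
v[mid]=5<7: swap v[3],v[4]; lo=4,mid=5 → [5,5,4,5,7,4,4,7]
v[mid]=4<7: swap v[4],v[5]; lo=5,mid=6 → [5,5,4,5,4,7,4,7]
v[mid]=4<7: swap v[5],v[6]; lo=6,mid=7 → [5,5,4,5,4,4,7,7]
v[mid]=7=7: mid=8
end: lo=6, hi=7; v = [5,5,4,5,4,4,7,7]

(6, 7)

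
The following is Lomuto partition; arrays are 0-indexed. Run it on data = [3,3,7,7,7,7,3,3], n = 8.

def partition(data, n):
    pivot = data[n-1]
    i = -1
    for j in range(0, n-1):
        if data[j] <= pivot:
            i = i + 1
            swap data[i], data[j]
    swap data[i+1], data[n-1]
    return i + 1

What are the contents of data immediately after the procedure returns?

pivot=3, i=-1
j=0: 3≤3, i=0, swap(0,0) ⇒ [3,3,7,7,7,7,3,3]
j=1: 3≤3, i=1, swap(1,1) ⇒ [3,3,7,7,7,7,3,3]
j=2: 7>3, skip
j=3: 7>3, skip
j=4: 7>3, skip
j=5: 7>3, skip
j=6: 3≤3, i=2, swap(2,6) ⇒ [3,3,3,7,7,7,7,3]
swap(3,7) ⇒ [3,3,3,3,7,7,7,7]; return 3

[3,3,3,3,7,7,7,7]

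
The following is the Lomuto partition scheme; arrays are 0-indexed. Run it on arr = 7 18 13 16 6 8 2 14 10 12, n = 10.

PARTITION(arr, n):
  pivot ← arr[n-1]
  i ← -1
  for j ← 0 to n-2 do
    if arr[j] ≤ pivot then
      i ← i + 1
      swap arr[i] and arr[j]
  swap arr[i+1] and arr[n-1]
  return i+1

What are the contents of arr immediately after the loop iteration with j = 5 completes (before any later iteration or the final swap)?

pivot = arr[9] = 12; i = -1
j=0: arr[0]=7 ≤ 12 → i=0, swap arr[0],arr[0] (no change) → 7 18 13 16 6 8 2 14 10 12
j=1: arr[1]=18 > 12 → no swap
j=2: arr[2]=13 > 12 → no swap
j=3: arr[3]=16 > 12 → no swap
j=4: arr[4]=6 ≤ 12 → i=1, swap arr[1],arr[4] → 7 6 13 16 18 8 2 14 10 12
j=5: arr[5]=8 ≤ 12 → i=2, swap arr[2],arr[5] → 7 6 8 16 18 13 2 14 10 12
(after j=5) arr = 7 6 8 16 18 13 2 14 10 12

7 6 8 16 18 13 2 14 10 12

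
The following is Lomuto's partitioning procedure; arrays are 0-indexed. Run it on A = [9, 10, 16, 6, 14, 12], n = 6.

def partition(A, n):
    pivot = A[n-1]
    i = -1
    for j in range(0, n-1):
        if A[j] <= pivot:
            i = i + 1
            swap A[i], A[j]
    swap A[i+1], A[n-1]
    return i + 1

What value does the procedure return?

3

pivot=12, i=-1
j=0: 9≤12, i=0, swap(0,0) ⇒ [9, 10, 16, 6, 14, 12]
j=1: 10≤12, i=1, swap(1,1) ⇒ [9, 10, 16, 6, 14, 12]
j=2: 16>12, skip
j=3: 6≤12, i=2, swap(2,3) ⇒ [9, 10, 6, 16, 14, 12]
j=4: 14>12, skip
swap(3,5) ⇒ [9, 10, 6, 12, 14, 16]; return 3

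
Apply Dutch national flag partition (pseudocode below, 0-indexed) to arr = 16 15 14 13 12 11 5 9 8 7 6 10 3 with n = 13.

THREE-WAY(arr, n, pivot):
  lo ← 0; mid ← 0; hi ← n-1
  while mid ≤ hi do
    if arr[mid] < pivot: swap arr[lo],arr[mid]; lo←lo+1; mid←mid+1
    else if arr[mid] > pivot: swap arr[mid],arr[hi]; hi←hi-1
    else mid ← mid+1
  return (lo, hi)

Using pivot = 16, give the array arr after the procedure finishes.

15 14 13 12 11 5 9 8 7 6 10 3 16

lo=0 mid=0 hi=12
16=16: mid=1
15<16: swap(0,1), lo=1 mid=2 ⇒ 15 16 14 13 12 11 5 9 8 7 6 10 3
14<16: swap(1,2), lo=2 mid=3 ⇒ 15 14 16 13 12 11 5 9 8 7 6 10 3
13<16: swap(2,3), lo=3 mid=4 ⇒ 15 14 13 16 12 11 5 9 8 7 6 10 3
12<16: swap(3,4), lo=4 mid=5 ⇒ 15 14 13 12 16 11 5 9 8 7 6 10 3
11<16: swap(4,5), lo=5 mid=6 ⇒ 15 14 13 12 11 16 5 9 8 7 6 10 3
5<16: swap(5,6), lo=6 mid=7 ⇒ 15 14 13 12 11 5 16 9 8 7 6 10 3
9<16: swap(6,7), lo=7 mid=8 ⇒ 15 14 13 12 11 5 9 16 8 7 6 10 3
8<16: swap(7,8), lo=8 mid=9 ⇒ 15 14 13 12 11 5 9 8 16 7 6 10 3
7<16: swap(8,9), lo=9 mid=10 ⇒ 15 14 13 12 11 5 9 8 7 16 6 10 3
6<16: swap(9,10), lo=10 mid=11 ⇒ 15 14 13 12 11 5 9 8 7 6 16 10 3
10<16: swap(10,11), lo=11 mid=12 ⇒ 15 14 13 12 11 5 9 8 7 6 10 16 3
3<16: swap(11,12), lo=12 mid=13 ⇒ 15 14 13 12 11 5 9 8 7 6 10 3 16
done. lo=12 hi=12; arr=15 14 13 12 11 5 9 8 7 6 10 3 16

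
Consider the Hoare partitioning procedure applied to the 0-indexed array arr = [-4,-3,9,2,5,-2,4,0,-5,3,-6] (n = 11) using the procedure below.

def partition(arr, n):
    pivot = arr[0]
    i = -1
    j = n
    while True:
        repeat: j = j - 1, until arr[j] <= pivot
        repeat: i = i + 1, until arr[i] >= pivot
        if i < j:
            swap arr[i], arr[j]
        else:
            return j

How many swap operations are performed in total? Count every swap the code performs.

pivot = arr[0] = -4; i = -1, j = 11
j→10 (arr[10]=-6≤-4), i→0 (arr[0]=-4≥-4); i<j, swap → [-6,-3,9,2,5,-2,4,0,-5,3,-4]
j→8 (arr[8]=-5≤-4), i→1 (arr[1]=-3≥-4); i<j, swap → [-6,-5,9,2,5,-2,4,0,-3,3,-4]
j→1, i→2; i≥j, return j=1. arr = [-6,-5,9,2,5,-2,4,0,-3,3,-4]

2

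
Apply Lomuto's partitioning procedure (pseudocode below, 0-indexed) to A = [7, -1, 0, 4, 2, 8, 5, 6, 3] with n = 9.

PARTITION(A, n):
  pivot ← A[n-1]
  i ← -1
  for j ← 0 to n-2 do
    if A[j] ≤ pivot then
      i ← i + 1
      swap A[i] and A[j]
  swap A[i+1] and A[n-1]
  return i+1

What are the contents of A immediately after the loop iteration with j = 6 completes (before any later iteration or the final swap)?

pivot = A[8] = 3; i = -1
j=0: A[0]=7 > 3 → no swap
j=1: A[1]=-1 ≤ 3 → i=0, swap A[0],A[1] → [-1, 7, 0, 4, 2, 8, 5, 6, 3]
j=2: A[2]=0 ≤ 3 → i=1, swap A[1],A[2] → [-1, 0, 7, 4, 2, 8, 5, 6, 3]
j=3: A[3]=4 > 3 → no swap
j=4: A[4]=2 ≤ 3 → i=2, swap A[2],A[4] → [-1, 0, 2, 4, 7, 8, 5, 6, 3]
j=5: A[5]=8 > 3 → no swap
j=6: A[6]=5 > 3 → no swap
(after j=6) A = [-1, 0, 2, 4, 7, 8, 5, 6, 3]

[-1, 0, 2, 4, 7, 8, 5, 6, 3]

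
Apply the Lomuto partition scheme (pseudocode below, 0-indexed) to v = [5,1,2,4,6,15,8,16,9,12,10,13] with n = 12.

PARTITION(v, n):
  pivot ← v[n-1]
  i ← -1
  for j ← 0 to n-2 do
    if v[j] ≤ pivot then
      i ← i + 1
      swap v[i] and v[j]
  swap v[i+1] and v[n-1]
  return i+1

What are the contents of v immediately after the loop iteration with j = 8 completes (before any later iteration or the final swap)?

[5,1,2,4,6,8,9,16,15,12,10,13]

pivot = v[11] = 13; i = -1
j=0: v[0]=5 ≤ 13 → i=0, swap v[0],v[0] (no change) → [5,1,2,4,6,15,8,16,9,12,10,13]
j=1: v[1]=1 ≤ 13 → i=1, swap v[1],v[1] (no change) → [5,1,2,4,6,15,8,16,9,12,10,13]
j=2: v[2]=2 ≤ 13 → i=2, swap v[2],v[2] (no change) → [5,1,2,4,6,15,8,16,9,12,10,13]
j=3: v[3]=4 ≤ 13 → i=3, swap v[3],v[3] (no change) → [5,1,2,4,6,15,8,16,9,12,10,13]
j=4: v[4]=6 ≤ 13 → i=4, swap v[4],v[4] (no change) → [5,1,2,4,6,15,8,16,9,12,10,13]
j=5: v[5]=15 > 13 → no swap
j=6: v[6]=8 ≤ 13 → i=5, swap v[5],v[6] → [5,1,2,4,6,8,15,16,9,12,10,13]
j=7: v[7]=16 > 13 → no swap
j=8: v[8]=9 ≤ 13 → i=6, swap v[6],v[8] → [5,1,2,4,6,8,9,16,15,12,10,13]
(after j=8) v = [5,1,2,4,6,8,9,16,15,12,10,13]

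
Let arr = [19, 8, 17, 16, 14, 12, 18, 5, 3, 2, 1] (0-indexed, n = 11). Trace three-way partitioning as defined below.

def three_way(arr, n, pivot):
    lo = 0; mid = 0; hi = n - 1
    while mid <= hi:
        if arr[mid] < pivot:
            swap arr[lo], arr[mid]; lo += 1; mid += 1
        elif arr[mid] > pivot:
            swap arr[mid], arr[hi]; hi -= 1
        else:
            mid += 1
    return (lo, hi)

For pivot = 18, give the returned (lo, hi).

(9, 9)

pivot = 18; lo=0, mid=0, hi=10
arr[mid]=19>18: swap arr[0],arr[10]; hi=9 → [1, 8, 17, 16, 14, 12, 18, 5, 3, 2, 19]
arr[mid]=1<18: swap arr[0],arr[0]; lo=1,mid=1 → [1, 8, 17, 16, 14, 12, 18, 5, 3, 2, 19]
arr[mid]=8<18: swap arr[1],arr[1]; lo=2,mid=2 → [1, 8, 17, 16, 14, 12, 18, 5, 3, 2, 19]
arr[mid]=17<18: swap arr[2],arr[2]; lo=3,mid=3 → [1, 8, 17, 16, 14, 12, 18, 5, 3, 2, 19]
arr[mid]=16<18: swap arr[3],arr[3]; lo=4,mid=4 → [1, 8, 17, 16, 14, 12, 18, 5, 3, 2, 19]
arr[mid]=14<18: swap arr[4],arr[4]; lo=5,mid=5 → [1, 8, 17, 16, 14, 12, 18, 5, 3, 2, 19]
arr[mid]=12<18: swap arr[5],arr[5]; lo=6,mid=6 → [1, 8, 17, 16, 14, 12, 18, 5, 3, 2, 19]
arr[mid]=18=18: mid=7
arr[mid]=5<18: swap arr[6],arr[7]; lo=7,mid=8 → [1, 8, 17, 16, 14, 12, 5, 18, 3, 2, 19]
arr[mid]=3<18: swap arr[7],arr[8]; lo=8,mid=9 → [1, 8, 17, 16, 14, 12, 5, 3, 18, 2, 19]
arr[mid]=2<18: swap arr[8],arr[9]; lo=9,mid=10 → [1, 8, 17, 16, 14, 12, 5, 3, 2, 18, 19]
end: lo=9, hi=9; arr = [1, 8, 17, 16, 14, 12, 5, 3, 2, 18, 19]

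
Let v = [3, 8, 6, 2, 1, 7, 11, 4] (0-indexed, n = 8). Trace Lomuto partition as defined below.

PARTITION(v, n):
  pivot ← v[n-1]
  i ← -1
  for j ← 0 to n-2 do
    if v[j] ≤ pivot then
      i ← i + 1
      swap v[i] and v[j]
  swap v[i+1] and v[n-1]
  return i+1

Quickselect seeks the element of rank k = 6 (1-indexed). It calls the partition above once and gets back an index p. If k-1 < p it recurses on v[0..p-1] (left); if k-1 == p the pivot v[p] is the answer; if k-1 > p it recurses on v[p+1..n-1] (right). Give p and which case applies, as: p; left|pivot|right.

pivot = v[7] = 4; i = -1
j=0: v[0]=3 ≤ 4 → i=0, swap v[0],v[0] (no change) → [3, 8, 6, 2, 1, 7, 11, 4]
j=1: v[1]=8 > 4 → no swap
j=2: v[2]=6 > 4 → no swap
j=3: v[3]=2 ≤ 4 → i=1, swap v[1],v[3] → [3, 2, 6, 8, 1, 7, 11, 4]
j=4: v[4]=1 ≤ 4 → i=2, swap v[2],v[4] → [3, 2, 1, 8, 6, 7, 11, 4]
j=5: v[5]=7 > 4 → no swap
j=6: v[6]=11 > 4 → no swap
final swap v[3],v[7] → [3, 2, 1, 4, 6, 7, 11, 8]; return 3
p = 3; k-1 = 5 > 3 ⇒ right

3; right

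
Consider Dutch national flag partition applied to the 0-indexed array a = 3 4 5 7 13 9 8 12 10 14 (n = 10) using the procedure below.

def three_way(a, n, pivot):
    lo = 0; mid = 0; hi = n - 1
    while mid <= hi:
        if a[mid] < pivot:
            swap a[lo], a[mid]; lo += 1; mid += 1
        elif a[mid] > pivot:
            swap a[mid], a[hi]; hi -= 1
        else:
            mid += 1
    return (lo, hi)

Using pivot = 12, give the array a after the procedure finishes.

pivot = 12; lo=0, mid=0, hi=9
a[mid]=3<12: swap a[0],a[0]; lo=1,mid=1 → 3 4 5 7 13 9 8 12 10 14
a[mid]=4<12: swap a[1],a[1]; lo=2,mid=2 → 3 4 5 7 13 9 8 12 10 14
a[mid]=5<12: swap a[2],a[2]; lo=3,mid=3 → 3 4 5 7 13 9 8 12 10 14
a[mid]=7<12: swap a[3],a[3]; lo=4,mid=4 → 3 4 5 7 13 9 8 12 10 14
a[mid]=13>12: swap a[4],a[9]; hi=8 → 3 4 5 7 14 9 8 12 10 13
a[mid]=14>12: swap a[4],a[8]; hi=7 → 3 4 5 7 10 9 8 12 14 13
a[mid]=10<12: swap a[4],a[4]; lo=5,mid=5 → 3 4 5 7 10 9 8 12 14 13
a[mid]=9<12: swap a[5],a[5]; lo=6,mid=6 → 3 4 5 7 10 9 8 12 14 13
a[mid]=8<12: swap a[6],a[6]; lo=7,mid=7 → 3 4 5 7 10 9 8 12 14 13
a[mid]=12=12: mid=8
end: lo=7, hi=7; a = 3 4 5 7 10 9 8 12 14 13

3 4 5 7 10 9 8 12 14 13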